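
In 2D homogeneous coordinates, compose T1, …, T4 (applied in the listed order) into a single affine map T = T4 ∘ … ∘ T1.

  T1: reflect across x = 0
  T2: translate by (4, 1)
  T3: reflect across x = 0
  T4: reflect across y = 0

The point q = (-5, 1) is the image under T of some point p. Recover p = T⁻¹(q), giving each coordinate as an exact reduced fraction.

p = (-1, -2)

T1 = [-1 0 0; 0 1 0; 0 0 1]
T2·T1 = [-1 0 4; 0 1 1; 0 0 1]
T3·…·T1 = [1 0 -4; 0 1 1; 0 0 1]
T4·…·T1 = [1 0 -4; 0 -1 -1; 0 0 1]
det M = -1; M⁻¹ = [1 0 4; 0 -1 -1; 0 0 1]
M⁻¹ · (-5, 1)ᵀ = (-1, -2)ᵀ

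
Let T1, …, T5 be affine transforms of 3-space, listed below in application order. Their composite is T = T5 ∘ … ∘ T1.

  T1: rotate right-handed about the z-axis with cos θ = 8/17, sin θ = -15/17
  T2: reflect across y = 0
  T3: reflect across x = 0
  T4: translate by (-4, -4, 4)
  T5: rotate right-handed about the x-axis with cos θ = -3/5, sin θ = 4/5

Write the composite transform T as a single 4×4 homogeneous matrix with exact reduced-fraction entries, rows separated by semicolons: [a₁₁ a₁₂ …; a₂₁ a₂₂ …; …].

T = [-8/17 -15/17 0 -4; -9/17 24/85 -4/5 -4/5; 12/17 -32/85 -3/5 -28/5; 0 0 0 1]

T1 = [8/17 15/17 0 0; -15/17 8/17 0 0; 0 0 1 0; 0 0 0 1]
T2·T1 = [8/17 15/17 0 0; 15/17 -8/17 0 0; 0 0 1 0; 0 0 0 1]
T3·…·T1 = [-8/17 -15/17 0 0; 15/17 -8/17 0 0; 0 0 1 0; 0 0 0 1]
T4·…·T1 = [-8/17 -15/17 0 -4; 15/17 -8/17 0 -4; 0 0 1 4; 0 0 0 1]
T5·…·T1 = [-8/17 -15/17 0 -4; -9/17 24/85 -4/5 -4/5; 12/17 -32/85 -3/5 -28/5; 0 0 0 1]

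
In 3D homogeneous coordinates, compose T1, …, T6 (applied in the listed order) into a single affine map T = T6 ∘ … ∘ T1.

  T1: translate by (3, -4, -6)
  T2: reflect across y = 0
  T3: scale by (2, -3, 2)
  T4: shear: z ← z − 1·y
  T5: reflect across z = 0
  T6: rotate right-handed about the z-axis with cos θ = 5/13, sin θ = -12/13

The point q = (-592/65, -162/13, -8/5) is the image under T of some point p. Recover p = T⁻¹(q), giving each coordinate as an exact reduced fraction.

T1 = [1 0 0 3; 0 1 0 -4; 0 0 1 -6; 0 0 0 1]
T2·T1 = [1 0 0 3; 0 -1 0 4; 0 0 1 -6; 0 0 0 1]
T3·…·T1 = [2 0 0 6; 0 3 0 -12; 0 0 2 -12; 0 0 0 1]
T4·…·T1 = [2 0 0 6; 0 3 0 -12; 0 -3 2 0; 0 0 0 1]
T5·…·T1 = [2 0 0 6; 0 3 0 -12; 0 3 -2 0; 0 0 0 1]
T6·…·T1 = [10/13 36/13 0 -114/13; -24/13 15/13 0 -132/13; 0 3 -2 0; 0 0 0 1]
det M = -12; M⁻¹ = [5/26 -6/13 0 -3; 4/13 5/39 0 4; 6/13 5/26 -1/2 6; 0 0 0 1]
M⁻¹ · (-592/65, -162/13, -8/5)ᵀ = (1, -2/5, 1/5)ᵀ

p = (1, -2/5, 1/5)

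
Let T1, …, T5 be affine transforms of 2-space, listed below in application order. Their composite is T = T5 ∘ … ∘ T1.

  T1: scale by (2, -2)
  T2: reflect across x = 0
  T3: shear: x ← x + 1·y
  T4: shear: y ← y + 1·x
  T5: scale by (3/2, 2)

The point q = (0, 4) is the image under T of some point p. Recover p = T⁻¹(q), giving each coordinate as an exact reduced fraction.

T1 = [2 0 0; 0 -2 0; 0 0 1]
T2·T1 = [-2 0 0; 0 -2 0; 0 0 1]
T3·…·T1 = [-2 -2 0; 0 -2 0; 0 0 1]
T4·…·T1 = [-2 -2 0; -2 -4 0; 0 0 1]
T5·…·T1 = [-3 -3 0; -4 -8 0; 0 0 1]
det M = 12; M⁻¹ = [-2/3 1/4 0; 1/3 -1/4 0; 0 0 1]
M⁻¹ · (0, 4)ᵀ = (1, -1)ᵀ

p = (1, -1)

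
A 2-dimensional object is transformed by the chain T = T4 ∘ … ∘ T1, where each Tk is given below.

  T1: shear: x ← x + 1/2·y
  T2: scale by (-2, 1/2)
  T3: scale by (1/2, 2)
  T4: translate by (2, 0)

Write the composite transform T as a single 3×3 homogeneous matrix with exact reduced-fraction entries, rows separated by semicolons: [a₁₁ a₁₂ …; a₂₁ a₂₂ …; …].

T = [-1 -1/2 2; 0 1 0; 0 0 1]

T1 = [1 1/2 0; 0 1 0; 0 0 1]
T2·T1 = [-2 -1 0; 0 1/2 0; 0 0 1]
T3·…·T1 = [-1 -1/2 0; 0 1 0; 0 0 1]
T4·…·T1 = [-1 -1/2 2; 0 1 0; 0 0 1]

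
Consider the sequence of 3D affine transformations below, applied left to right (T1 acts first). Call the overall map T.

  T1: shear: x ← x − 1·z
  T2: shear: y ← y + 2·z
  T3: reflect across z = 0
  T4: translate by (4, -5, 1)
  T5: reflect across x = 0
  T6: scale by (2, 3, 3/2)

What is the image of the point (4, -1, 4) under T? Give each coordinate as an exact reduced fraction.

T1 shear: x ← x − 1·z: (4, -1, 4) → (0, -1, 4)
T2 shear: y ← y + 2·z: (0, -1, 4) → (0, 7, 4)
T3 reflect across z = 0: (0, 7, 4) → (0, 7, -4)
T4 translate by (4, -5, 1): (0, 7, -4) → (4, 2, -3)
T5 reflect across x = 0: (4, 2, -3) → (-4, 2, -3)
T6 scale by (2, 3, 3/2): (-4, 2, -3) → (-8, 6, -9/2)

T(p) = (-8, 6, -9/2)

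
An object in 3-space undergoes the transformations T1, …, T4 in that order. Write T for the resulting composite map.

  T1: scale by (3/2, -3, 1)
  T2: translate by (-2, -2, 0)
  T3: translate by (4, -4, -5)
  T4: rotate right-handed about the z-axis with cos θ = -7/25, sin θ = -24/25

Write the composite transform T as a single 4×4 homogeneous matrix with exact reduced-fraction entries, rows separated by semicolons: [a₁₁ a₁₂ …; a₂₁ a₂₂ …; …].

T = [-21/50 -72/25 0 -158/25; -36/25 21/25 0 -6/25; 0 0 1 -5; 0 0 0 1]

T1 = [3/2 0 0 0; 0 -3 0 0; 0 0 1 0; 0 0 0 1]
T2·T1 = [3/2 0 0 -2; 0 -3 0 -2; 0 0 1 0; 0 0 0 1]
T3·…·T1 = [3/2 0 0 2; 0 -3 0 -6; 0 0 1 -5; 0 0 0 1]
T4·…·T1 = [-21/50 -72/25 0 -158/25; -36/25 21/25 0 -6/25; 0 0 1 -5; 0 0 0 1]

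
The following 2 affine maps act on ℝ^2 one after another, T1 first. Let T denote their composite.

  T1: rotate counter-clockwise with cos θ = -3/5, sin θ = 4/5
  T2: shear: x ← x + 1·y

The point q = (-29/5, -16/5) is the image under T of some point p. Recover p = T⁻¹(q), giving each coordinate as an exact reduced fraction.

p = (-1, 4)

T1 = [-3/5 -4/5 0; 4/5 -3/5 0; 0 0 1]
T2·T1 = [1/5 -7/5 0; 4/5 -3/5 0; 0 0 1]
det M = 1; M⁻¹ = [-3/5 7/5 0; -4/5 1/5 0; 0 0 1]
M⁻¹ · (-29/5, -16/5)ᵀ = (-1, 4)ᵀ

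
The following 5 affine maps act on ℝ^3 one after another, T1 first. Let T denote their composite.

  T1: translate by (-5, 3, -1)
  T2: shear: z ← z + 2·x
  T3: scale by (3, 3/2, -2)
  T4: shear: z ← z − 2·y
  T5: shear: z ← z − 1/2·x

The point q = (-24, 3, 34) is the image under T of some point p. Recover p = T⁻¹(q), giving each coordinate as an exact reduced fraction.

T1 = [1 0 0 -5; 0 1 0 3; 0 0 1 -1; 0 0 0 1]
T2·T1 = [1 0 0 -5; 0 1 0 3; 2 0 1 -11; 0 0 0 1]
T3·…·T1 = [3 0 0 -15; 0 3/2 0 9/2; -4 0 -2 22; 0 0 0 1]
T4·…·T1 = [3 0 0 -15; 0 3/2 0 9/2; -4 -3 -2 13; 0 0 0 1]
T5·…·T1 = [3 0 0 -15; 0 3/2 0 9/2; -11/2 -3 -2 41/2; 0 0 0 1]
det M = -9; M⁻¹ = [1/3 0 0 5; 0 2/3 0 -3; -11/12 -1 -1/2 1; 0 0 0 1]
M⁻¹ · (-24, 3, 34)ᵀ = (-3, -1, 3)ᵀ

p = (-3, -1, 3)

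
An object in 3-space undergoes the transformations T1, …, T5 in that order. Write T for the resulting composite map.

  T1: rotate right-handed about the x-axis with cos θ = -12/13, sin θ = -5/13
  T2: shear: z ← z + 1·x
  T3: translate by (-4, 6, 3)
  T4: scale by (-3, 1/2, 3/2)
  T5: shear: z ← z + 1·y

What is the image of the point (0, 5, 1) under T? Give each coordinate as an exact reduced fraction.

T1 rotate right-handed about the x-axis with cos θ = -12/13, sin θ = -5/13: (0, 5, 1) → (0, -55/13, -37/13)
T2 shear: z ← z + 1·x: (0, -55/13, -37/13) → (0, -55/13, -37/13)
T3 translate by (-4, 6, 3): (0, -55/13, -37/13) → (-4, 23/13, 2/13)
T4 scale by (-3, 1/2, 3/2): (-4, 23/13, 2/13) → (12, 23/26, 3/13)
T5 shear: z ← z + 1·y: (12, 23/26, 3/13) → (12, 23/26, 29/26)

T(p) = (12, 23/26, 29/26)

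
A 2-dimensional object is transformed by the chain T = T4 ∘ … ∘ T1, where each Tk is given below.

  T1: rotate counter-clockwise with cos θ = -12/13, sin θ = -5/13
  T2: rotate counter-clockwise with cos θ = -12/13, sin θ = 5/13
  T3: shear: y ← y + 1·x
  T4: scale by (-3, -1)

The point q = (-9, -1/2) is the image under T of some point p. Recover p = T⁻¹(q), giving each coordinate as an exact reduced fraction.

T1 = [-12/13 5/13 0; -5/13 -12/13 0; 0 0 1]
T2·T1 = [1 0 0; 0 1 0; 0 0 1]
T3·…·T1 = [1 0 0; 1 1 0; 0 0 1]
T4·…·T1 = [-3 0 0; -1 -1 0; 0 0 1]
det M = 3; M⁻¹ = [-1/3 0 0; 1/3 -1 0; 0 0 1]
M⁻¹ · (-9, -1/2)ᵀ = (3, -5/2)ᵀ

p = (3, -5/2)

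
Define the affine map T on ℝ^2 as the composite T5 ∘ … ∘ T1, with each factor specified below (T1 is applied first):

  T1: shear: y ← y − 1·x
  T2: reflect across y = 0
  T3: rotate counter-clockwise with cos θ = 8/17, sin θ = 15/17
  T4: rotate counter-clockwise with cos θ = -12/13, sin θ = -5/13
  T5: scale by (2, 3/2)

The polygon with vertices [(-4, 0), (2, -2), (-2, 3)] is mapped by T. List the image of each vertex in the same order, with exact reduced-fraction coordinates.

image vertices: (-1592/221, 1446/221), (1676/221, -786/221), (-2116/221, 1635/442)

T1 shear: y ← y − 1·x: (-4, 0) → (-4, 4); (2, -2) → (2, -4); (-2, 3) → (-2, 5)
T2 reflect across y = 0: (-4, 4) → (-4, -4); (2, -4) → (2, 4); (-2, 5) → (-2, -5)
T3 rotate counter-clockwise with cos θ = 8/17, sin θ = 15/17: (-4, -4) → (28/17, -92/17); (2, 4) → (-44/17, 62/17); (-2, -5) → (59/17, -70/17)
T4 rotate counter-clockwise with cos θ = -12/13, sin θ = -5/13: (28/17, -92/17) → (-796/221, 964/221); (-44/17, 62/17) → (838/221, -524/221); (59/17, -70/17) → (-1058/221, 545/221)
T5 scale by (2, 3/2): (-796/221, 964/221) → (-1592/221, 1446/221); (838/221, -524/221) → (1676/221, -786/221); (-1058/221, 545/221) → (-2116/221, 1635/442)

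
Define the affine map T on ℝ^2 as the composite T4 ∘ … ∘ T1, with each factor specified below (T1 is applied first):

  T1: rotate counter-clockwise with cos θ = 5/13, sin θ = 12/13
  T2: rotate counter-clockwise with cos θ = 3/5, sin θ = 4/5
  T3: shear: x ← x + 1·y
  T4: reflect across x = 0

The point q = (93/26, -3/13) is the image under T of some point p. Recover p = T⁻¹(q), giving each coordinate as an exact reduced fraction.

p = (3/2, 3)

T1 = [5/13 -12/13 0; 12/13 5/13 0; 0 0 1]
T2·T1 = [-33/65 -56/65 0; 56/65 -33/65 0; 0 0 1]
T3·…·T1 = [23/65 -89/65 0; 56/65 -33/65 0; 0 0 1]
T4·…·T1 = [-23/65 89/65 0; 56/65 -33/65 0; 0 0 1]
det M = -1; M⁻¹ = [33/65 89/65 0; 56/65 23/65 0; 0 0 1]
M⁻¹ · (93/26, -3/13)ᵀ = (3/2, 3)ᵀ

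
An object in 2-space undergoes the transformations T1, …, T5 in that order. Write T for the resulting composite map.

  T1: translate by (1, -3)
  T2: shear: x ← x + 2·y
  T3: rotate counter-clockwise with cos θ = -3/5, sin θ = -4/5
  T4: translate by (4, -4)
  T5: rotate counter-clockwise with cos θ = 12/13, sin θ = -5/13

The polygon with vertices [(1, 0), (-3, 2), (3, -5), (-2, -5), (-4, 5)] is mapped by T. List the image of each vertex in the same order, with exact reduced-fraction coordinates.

image vertices: (53/13, -8/13), (331/65, -152/65), (548/65, 504/65), (828/65, 669/65), (30/13, -97/13)

T1 translate by (1, -3): (1, 0) → (2, -3); (-3, 2) → (-2, -1); (3, -5) → (4, -8); (-2, -5) → (-1, -8); (-4, 5) → (-3, 2)
T2 shear: x ← x + 2·y: (2, -3) → (-4, -3); (-2, -1) → (-4, -1); (4, -8) → (-12, -8); (-1, -8) → (-17, -8); (-3, 2) → (1, 2)
T3 rotate counter-clockwise with cos θ = -3/5, sin θ = -4/5: (-4, -3) → (0, 5); (-4, -1) → (8/5, 19/5); (-12, -8) → (4/5, 72/5); (-17, -8) → (19/5, 92/5); (1, 2) → (1, -2)
T4 translate by (4, -4): (0, 5) → (4, 1); (8/5, 19/5) → (28/5, -1/5); (4/5, 72/5) → (24/5, 52/5); (19/5, 92/5) → (39/5, 72/5); (1, -2) → (5, -6)
T5 rotate counter-clockwise with cos θ = 12/13, sin θ = -5/13: (4, 1) → (53/13, -8/13); (28/5, -1/5) → (331/65, -152/65); (24/5, 52/5) → (548/65, 504/65); (39/5, 72/5) → (828/65, 669/65); (5, -6) → (30/13, -97/13)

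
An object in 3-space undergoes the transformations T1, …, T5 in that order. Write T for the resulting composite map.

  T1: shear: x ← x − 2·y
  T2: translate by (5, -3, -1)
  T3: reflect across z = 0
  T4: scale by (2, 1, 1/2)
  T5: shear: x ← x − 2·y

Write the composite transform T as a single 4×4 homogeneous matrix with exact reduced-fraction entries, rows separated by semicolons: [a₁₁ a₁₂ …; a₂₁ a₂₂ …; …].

T1 = [1 -2 0 0; 0 1 0 0; 0 0 1 0; 0 0 0 1]
T2·T1 = [1 -2 0 5; 0 1 0 -3; 0 0 1 -1; 0 0 0 1]
T3·…·T1 = [1 -2 0 5; 0 1 0 -3; 0 0 -1 1; 0 0 0 1]
T4·…·T1 = [2 -4 0 10; 0 1 0 -3; 0 0 -1/2 1/2; 0 0 0 1]
T5·…·T1 = [2 -6 0 16; 0 1 0 -3; 0 0 -1/2 1/2; 0 0 0 1]

T = [2 -6 0 16; 0 1 0 -3; 0 0 -1/2 1/2; 0 0 0 1]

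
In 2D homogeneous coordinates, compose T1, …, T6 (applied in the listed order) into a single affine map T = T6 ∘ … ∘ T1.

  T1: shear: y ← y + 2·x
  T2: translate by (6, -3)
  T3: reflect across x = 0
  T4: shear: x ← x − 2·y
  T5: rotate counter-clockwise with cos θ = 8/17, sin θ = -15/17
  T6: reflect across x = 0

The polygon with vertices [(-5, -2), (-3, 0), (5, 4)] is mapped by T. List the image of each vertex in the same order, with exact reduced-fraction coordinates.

image vertices: (-7/17, -555/17), (15/17, -297/17), (99/17, 583/17)

T1 shear: y ← y + 2·x: (-5, -2) → (-5, -12); (-3, 0) → (-3, -6); (5, 4) → (5, 14)
T2 translate by (6, -3): (-5, -12) → (1, -15); (-3, -6) → (3, -9); (5, 14) → (11, 11)
T3 reflect across x = 0: (1, -15) → (-1, -15); (3, -9) → (-3, -9); (11, 11) → (-11, 11)
T4 shear: x ← x − 2·y: (-1, -15) → (29, -15); (-3, -9) → (15, -9); (-11, 11) → (-33, 11)
T5 rotate counter-clockwise with cos θ = 8/17, sin θ = -15/17: (29, -15) → (7/17, -555/17); (15, -9) → (-15/17, -297/17); (-33, 11) → (-99/17, 583/17)
T6 reflect across x = 0: (7/17, -555/17) → (-7/17, -555/17); (-15/17, -297/17) → (15/17, -297/17); (-99/17, 583/17) → (99/17, 583/17)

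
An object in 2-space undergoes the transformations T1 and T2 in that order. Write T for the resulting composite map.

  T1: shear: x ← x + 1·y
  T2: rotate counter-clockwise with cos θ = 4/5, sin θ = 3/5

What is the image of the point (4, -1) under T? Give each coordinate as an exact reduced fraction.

T(p) = (3, 1)

T1 shear: x ← x + 1·y: (4, -1) → (3, -1)
T2 rotate counter-clockwise with cos θ = 4/5, sin θ = 3/5: (3, -1) → (3, 1)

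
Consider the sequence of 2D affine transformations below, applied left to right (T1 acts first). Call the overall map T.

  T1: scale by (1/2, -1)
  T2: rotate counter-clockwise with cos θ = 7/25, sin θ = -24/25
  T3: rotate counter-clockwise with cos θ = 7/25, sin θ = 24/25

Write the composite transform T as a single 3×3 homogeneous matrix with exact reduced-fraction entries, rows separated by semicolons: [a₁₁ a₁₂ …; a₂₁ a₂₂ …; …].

T = [1/2 0 0; 0 -1 0; 0 0 1]

T1 = [1/2 0 0; 0 -1 0; 0 0 1]
T2·T1 = [7/50 -24/25 0; -12/25 -7/25 0; 0 0 1]
T3·…·T1 = [1/2 0 0; 0 -1 0; 0 0 1]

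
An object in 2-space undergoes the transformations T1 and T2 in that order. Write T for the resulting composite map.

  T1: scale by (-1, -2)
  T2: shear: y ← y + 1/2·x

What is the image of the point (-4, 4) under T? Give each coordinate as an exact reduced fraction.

T(p) = (4, -6)

T1 scale by (-1, -2): (-4, 4) → (4, -8)
T2 shear: y ← y + 1/2·x: (4, -8) → (4, -6)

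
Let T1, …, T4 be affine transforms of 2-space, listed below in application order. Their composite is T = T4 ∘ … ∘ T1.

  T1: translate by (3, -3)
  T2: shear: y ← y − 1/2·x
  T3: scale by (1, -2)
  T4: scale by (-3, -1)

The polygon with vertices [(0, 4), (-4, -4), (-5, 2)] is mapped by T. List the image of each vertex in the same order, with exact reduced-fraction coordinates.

image vertices: (-9, -1), (3, -13), (6, 0)

T1 translate by (3, -3): (0, 4) → (3, 1); (-4, -4) → (-1, -7); (-5, 2) → (-2, -1)
T2 shear: y ← y − 1/2·x: (3, 1) → (3, -1/2); (-1, -7) → (-1, -13/2); (-2, -1) → (-2, 0)
T3 scale by (1, -2): (3, -1/2) → (3, 1); (-1, -13/2) → (-1, 13); (-2, 0) → (-2, 0)
T4 scale by (-3, -1): (3, 1) → (-9, -1); (-1, 13) → (3, -13); (-2, 0) → (6, 0)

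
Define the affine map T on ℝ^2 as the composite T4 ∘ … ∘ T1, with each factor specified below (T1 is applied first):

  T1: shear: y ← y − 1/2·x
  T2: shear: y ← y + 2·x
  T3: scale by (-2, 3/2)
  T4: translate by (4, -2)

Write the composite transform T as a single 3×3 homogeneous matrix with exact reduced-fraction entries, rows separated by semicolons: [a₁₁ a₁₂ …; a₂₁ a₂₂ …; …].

T1 = [1 0 0; -1/2 1 0; 0 0 1]
T2·T1 = [1 0 0; 3/2 1 0; 0 0 1]
T3·…·T1 = [-2 0 0; 9/4 3/2 0; 0 0 1]
T4·…·T1 = [-2 0 4; 9/4 3/2 -2; 0 0 1]

T = [-2 0 4; 9/4 3/2 -2; 0 0 1]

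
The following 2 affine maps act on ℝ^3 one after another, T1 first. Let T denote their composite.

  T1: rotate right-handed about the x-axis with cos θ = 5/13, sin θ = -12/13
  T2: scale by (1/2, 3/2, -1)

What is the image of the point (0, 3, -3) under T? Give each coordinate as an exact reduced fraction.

T(p) = (0, -63/26, 51/13)

T1 rotate right-handed about the x-axis with cos θ = 5/13, sin θ = -12/13: (0, 3, -3) → (0, -21/13, -51/13)
T2 scale by (1/2, 3/2, -1): (0, -21/13, -51/13) → (0, -63/26, 51/13)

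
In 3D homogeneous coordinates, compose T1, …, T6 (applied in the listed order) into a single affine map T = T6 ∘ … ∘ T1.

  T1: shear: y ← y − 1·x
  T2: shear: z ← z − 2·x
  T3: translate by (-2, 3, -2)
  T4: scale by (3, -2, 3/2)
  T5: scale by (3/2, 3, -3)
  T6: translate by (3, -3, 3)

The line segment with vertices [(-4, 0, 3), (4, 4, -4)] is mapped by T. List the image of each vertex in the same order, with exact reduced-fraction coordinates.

image vertices: (-24, -45, -75/2), (12, -21, 66)

T1 shear: y ← y − 1·x: (-4, 0, 3) → (-4, 4, 3); (4, 4, -4) → (4, 0, -4)
T2 shear: z ← z − 2·x: (-4, 4, 3) → (-4, 4, 11); (4, 0, -4) → (4, 0, -12)
T3 translate by (-2, 3, -2): (-4, 4, 11) → (-6, 7, 9); (4, 0, -12) → (2, 3, -14)
T4 scale by (3, -2, 3/2): (-6, 7, 9) → (-18, -14, 27/2); (2, 3, -14) → (6, -6, -21)
T5 scale by (3/2, 3, -3): (-18, -14, 27/2) → (-27, -42, -81/2); (6, -6, -21) → (9, -18, 63)
T6 translate by (3, -3, 3): (-27, -42, -81/2) → (-24, -45, -75/2); (9, -18, 63) → (12, -21, 66)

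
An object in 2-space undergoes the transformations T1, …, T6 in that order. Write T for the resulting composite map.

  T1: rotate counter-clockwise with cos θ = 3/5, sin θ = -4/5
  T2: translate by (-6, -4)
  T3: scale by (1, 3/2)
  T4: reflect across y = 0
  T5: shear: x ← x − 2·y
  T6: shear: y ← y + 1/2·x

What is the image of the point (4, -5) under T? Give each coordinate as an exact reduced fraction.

T(p) = (-191/5, -19/5)

T1 rotate counter-clockwise with cos θ = 3/5, sin θ = -4/5: (4, -5) → (-8/5, -31/5)
T2 translate by (-6, -4): (-8/5, -31/5) → (-38/5, -51/5)
T3 scale by (1, 3/2): (-38/5, -51/5) → (-38/5, -153/10)
T4 reflect across y = 0: (-38/5, -153/10) → (-38/5, 153/10)
T5 shear: x ← x − 2·y: (-38/5, 153/10) → (-191/5, 153/10)
T6 shear: y ← y + 1/2·x: (-191/5, 153/10) → (-191/5, -19/5)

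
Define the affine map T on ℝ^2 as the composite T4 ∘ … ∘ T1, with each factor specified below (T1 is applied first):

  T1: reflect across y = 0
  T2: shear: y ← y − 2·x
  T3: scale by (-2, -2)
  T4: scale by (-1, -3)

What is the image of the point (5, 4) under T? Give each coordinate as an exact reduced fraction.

T1 reflect across y = 0: (5, 4) → (5, -4)
T2 shear: y ← y − 2·x: (5, -4) → (5, -14)
T3 scale by (-2, -2): (5, -14) → (-10, 28)
T4 scale by (-1, -3): (-10, 28) → (10, -84)

T(p) = (10, -84)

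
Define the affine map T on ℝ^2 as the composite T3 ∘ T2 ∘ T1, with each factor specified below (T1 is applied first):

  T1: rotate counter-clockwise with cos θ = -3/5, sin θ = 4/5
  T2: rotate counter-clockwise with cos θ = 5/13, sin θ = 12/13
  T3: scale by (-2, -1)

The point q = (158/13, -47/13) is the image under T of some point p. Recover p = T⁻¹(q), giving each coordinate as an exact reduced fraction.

T1 = [-3/5 -4/5 0; 4/5 -3/5 0; 0 0 1]
T2·T1 = [-63/65 16/65 0; -16/65 -63/65 0; 0 0 1]
T3·…·T1 = [126/65 -32/65 0; 16/65 63/65 0; 0 0 1]
det M = 2; M⁻¹ = [63/130 16/65 0; -8/65 63/65 0; 0 0 1]
M⁻¹ · (158/13, -47/13)ᵀ = (5, -5)ᵀ

p = (5, -5)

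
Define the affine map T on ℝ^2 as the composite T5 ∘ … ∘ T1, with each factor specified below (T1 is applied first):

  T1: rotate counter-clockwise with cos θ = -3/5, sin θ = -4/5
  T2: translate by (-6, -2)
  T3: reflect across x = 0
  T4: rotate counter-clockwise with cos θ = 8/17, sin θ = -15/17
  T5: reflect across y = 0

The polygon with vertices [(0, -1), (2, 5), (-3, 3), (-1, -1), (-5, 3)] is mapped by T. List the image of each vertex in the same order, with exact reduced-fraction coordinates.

image vertices: (167/85, 566/85), (-367/85, 504/85), (-33/85, 191/85), (203/85, 489/85), (39/85, 37/85)

T1 rotate counter-clockwise with cos θ = -3/5, sin θ = -4/5: (0, -1) → (-4/5, 3/5); (2, 5) → (14/5, -23/5); (-3, 3) → (21/5, 3/5); (-1, -1) → (-1/5, 7/5); (-5, 3) → (27/5, 11/5)
T2 translate by (-6, -2): (-4/5, 3/5) → (-34/5, -7/5); (14/5, -23/5) → (-16/5, -33/5); (21/5, 3/5) → (-9/5, -7/5); (-1/5, 7/5) → (-31/5, -3/5); (27/5, 11/5) → (-3/5, 1/5)
T3 reflect across x = 0: (-34/5, -7/5) → (34/5, -7/5); (-16/5, -33/5) → (16/5, -33/5); (-9/5, -7/5) → (9/5, -7/5); (-31/5, -3/5) → (31/5, -3/5); (-3/5, 1/5) → (3/5, 1/5)
T4 rotate counter-clockwise with cos θ = 8/17, sin θ = -15/17: (34/5, -7/5) → (167/85, -566/85); (16/5, -33/5) → (-367/85, -504/85); (9/5, -7/5) → (-33/85, -191/85); (31/5, -3/5) → (203/85, -489/85); (3/5, 1/5) → (39/85, -37/85)
T5 reflect across y = 0: (167/85, -566/85) → (167/85, 566/85); (-367/85, -504/85) → (-367/85, 504/85); (-33/85, -191/85) → (-33/85, 191/85); (203/85, -489/85) → (203/85, 489/85); (39/85, -37/85) → (39/85, 37/85)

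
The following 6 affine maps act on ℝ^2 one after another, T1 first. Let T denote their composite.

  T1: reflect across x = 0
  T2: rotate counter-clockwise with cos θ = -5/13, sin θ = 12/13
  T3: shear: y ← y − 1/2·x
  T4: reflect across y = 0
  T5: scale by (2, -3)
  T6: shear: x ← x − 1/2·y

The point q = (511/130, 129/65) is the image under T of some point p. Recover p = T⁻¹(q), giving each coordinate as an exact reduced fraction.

T1 = [-1 0 0; 0 1 0; 0 0 1]
T2·T1 = [5/13 -12/13 0; -12/13 -5/13 0; 0 0 1]
T3·…·T1 = [5/13 -12/13 0; -29/26 1/13 0; 0 0 1]
T4·…·T1 = [5/13 -12/13 0; 29/26 -1/13 0; 0 0 1]
T5·…·T1 = [10/13 -24/13 0; -87/26 3/13 0; 0 0 1]
T6·…·T1 = [127/52 -51/26 0; -87/26 3/13 0; 0 0 1]
det M = -6; M⁻¹ = [-1/26 -17/52 0; -29/52 -127/312 0; 0 0 1]
M⁻¹ · (511/130, 129/65)ᵀ = (-4/5, -3)ᵀ

p = (-4/5, -3)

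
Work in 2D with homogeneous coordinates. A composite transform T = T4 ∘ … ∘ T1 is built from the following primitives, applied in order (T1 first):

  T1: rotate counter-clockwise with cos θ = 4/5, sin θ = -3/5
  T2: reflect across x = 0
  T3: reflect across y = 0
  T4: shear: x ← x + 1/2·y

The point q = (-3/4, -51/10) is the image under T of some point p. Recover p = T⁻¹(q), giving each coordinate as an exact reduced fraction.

T1 = [4/5 3/5 0; -3/5 4/5 0; 0 0 1]
T2·T1 = [-4/5 -3/5 0; -3/5 4/5 0; 0 0 1]
T3·…·T1 = [-4/5 -3/5 0; 3/5 -4/5 0; 0 0 1]
T4·…·T1 = [-1/2 -1 0; 3/5 -4/5 0; 0 0 1]
det M = 1; M⁻¹ = [-4/5 1 0; -3/5 -1/2 0; 0 0 1]
M⁻¹ · (-3/4, -51/10)ᵀ = (-9/2, 3)ᵀ

p = (-9/2, 3)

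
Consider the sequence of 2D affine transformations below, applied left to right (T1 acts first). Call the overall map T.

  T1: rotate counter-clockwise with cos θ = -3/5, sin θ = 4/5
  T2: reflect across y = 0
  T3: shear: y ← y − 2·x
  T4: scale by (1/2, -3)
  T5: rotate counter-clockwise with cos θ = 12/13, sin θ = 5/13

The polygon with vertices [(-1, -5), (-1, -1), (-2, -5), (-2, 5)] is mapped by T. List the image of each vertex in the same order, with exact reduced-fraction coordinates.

T1 rotate counter-clockwise with cos θ = -3/5, sin θ = 4/5: (-1, -5) → (23/5, 11/5); (-1, -1) → (7/5, -1/5); (-2, -5) → (26/5, 7/5); (-2, 5) → (-14/5, -23/5)
T2 reflect across y = 0: (23/5, 11/5) → (23/5, -11/5); (7/5, -1/5) → (7/5, 1/5); (26/5, 7/5) → (26/5, -7/5); (-14/5, -23/5) → (-14/5, 23/5)
T3 shear: y ← y − 2·x: (23/5, -11/5) → (23/5, -57/5); (7/5, 1/5) → (7/5, -13/5); (26/5, -7/5) → (26/5, -59/5); (-14/5, 23/5) → (-14/5, 51/5)
T4 scale by (1/2, -3): (23/5, -57/5) → (23/10, 171/5); (7/5, -13/5) → (7/10, 39/5); (26/5, -59/5) → (13/5, 177/5); (-14/5, 51/5) → (-7/5, -153/5)
T5 rotate counter-clockwise with cos θ = 12/13, sin θ = 5/13: (23/10, 171/5) → (-717/65, 4219/130); (7/10, 39/5) → (-153/65, 971/130); (13/5, 177/5) → (-729/65, 2189/65); (-7/5, -153/5) → (681/65, -1871/65)

image vertices: (-717/65, 4219/130), (-153/65, 971/130), (-729/65, 2189/65), (681/65, -1871/65)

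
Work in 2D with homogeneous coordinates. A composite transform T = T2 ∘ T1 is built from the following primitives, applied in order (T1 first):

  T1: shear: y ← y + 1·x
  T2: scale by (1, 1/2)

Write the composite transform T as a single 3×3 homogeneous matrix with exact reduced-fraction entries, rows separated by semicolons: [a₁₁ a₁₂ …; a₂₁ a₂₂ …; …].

T1 = [1 0 0; 1 1 0; 0 0 1]
T2·T1 = [1 0 0; 1/2 1/2 0; 0 0 1]

T = [1 0 0; 1/2 1/2 0; 0 0 1]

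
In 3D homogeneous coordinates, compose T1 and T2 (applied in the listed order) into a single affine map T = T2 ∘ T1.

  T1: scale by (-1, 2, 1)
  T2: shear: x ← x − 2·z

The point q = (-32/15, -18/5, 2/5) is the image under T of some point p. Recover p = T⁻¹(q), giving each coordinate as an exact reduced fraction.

p = (4/3, -9/5, 2/5)

T1 = [-1 0 0 0; 0 2 0 0; 0 0 1 0; 0 0 0 1]
T2·T1 = [-1 0 -2 0; 0 2 0 0; 0 0 1 0; 0 0 0 1]
det M = -2; M⁻¹ = [-1 0 -2 0; 0 1/2 0 0; 0 0 1 0; 0 0 0 1]
M⁻¹ · (-32/15, -18/5, 2/5)ᵀ = (4/3, -9/5, 2/5)ᵀ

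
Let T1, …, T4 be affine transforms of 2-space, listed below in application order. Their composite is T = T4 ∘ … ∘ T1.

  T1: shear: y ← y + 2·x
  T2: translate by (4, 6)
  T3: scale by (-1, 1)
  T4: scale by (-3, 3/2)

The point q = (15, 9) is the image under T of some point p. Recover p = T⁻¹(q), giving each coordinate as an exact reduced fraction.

p = (1, -2)

T1 = [1 0 0; 2 1 0; 0 0 1]
T2·T1 = [1 0 4; 2 1 6; 0 0 1]
T3·…·T1 = [-1 0 -4; 2 1 6; 0 0 1]
T4·…·T1 = [3 0 12; 3 3/2 9; 0 0 1]
det M = 9/2; M⁻¹ = [1/3 0 -4; -2/3 2/3 2; 0 0 1]
M⁻¹ · (15, 9)ᵀ = (1, -2)ᵀ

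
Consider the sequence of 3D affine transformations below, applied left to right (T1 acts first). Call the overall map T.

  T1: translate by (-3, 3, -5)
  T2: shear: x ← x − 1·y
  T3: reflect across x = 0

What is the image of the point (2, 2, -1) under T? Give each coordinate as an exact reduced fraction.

T1 translate by (-3, 3, -5): (2, 2, -1) → (-1, 5, -6)
T2 shear: x ← x − 1·y: (-1, 5, -6) → (-6, 5, -6)
T3 reflect across x = 0: (-6, 5, -6) → (6, 5, -6)

T(p) = (6, 5, -6)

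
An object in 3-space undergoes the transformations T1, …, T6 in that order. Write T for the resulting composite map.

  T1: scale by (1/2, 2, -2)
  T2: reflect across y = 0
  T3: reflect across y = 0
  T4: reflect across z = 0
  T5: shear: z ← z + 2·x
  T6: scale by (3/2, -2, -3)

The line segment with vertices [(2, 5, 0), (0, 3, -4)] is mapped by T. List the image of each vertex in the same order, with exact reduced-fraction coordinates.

image vertices: (3/2, -20, -6), (0, -12, 24)

T1 scale by (1/2, 2, -2): (2, 5, 0) → (1, 10, 0); (0, 3, -4) → (0, 6, 8)
T2 reflect across y = 0: (1, 10, 0) → (1, -10, 0); (0, 6, 8) → (0, -6, 8)
T3 reflect across y = 0: (1, -10, 0) → (1, 10, 0); (0, -6, 8) → (0, 6, 8)
T4 reflect across z = 0: (1, 10, 0) → (1, 10, 0); (0, 6, 8) → (0, 6, -8)
T5 shear: z ← z + 2·x: (1, 10, 0) → (1, 10, 2); (0, 6, -8) → (0, 6, -8)
T6 scale by (3/2, -2, -3): (1, 10, 2) → (3/2, -20, -6); (0, 6, -8) → (0, -12, 24)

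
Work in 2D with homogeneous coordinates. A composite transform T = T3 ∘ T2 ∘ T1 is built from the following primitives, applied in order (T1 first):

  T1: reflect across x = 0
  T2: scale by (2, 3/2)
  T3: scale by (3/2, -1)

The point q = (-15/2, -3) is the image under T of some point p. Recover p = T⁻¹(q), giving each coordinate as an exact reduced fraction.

T1 = [-1 0 0; 0 1 0; 0 0 1]
T2·T1 = [-2 0 0; 0 3/2 0; 0 0 1]
T3·…·T1 = [-3 0 0; 0 -3/2 0; 0 0 1]
det M = 9/2; M⁻¹ = [-1/3 0 0; 0 -2/3 0; 0 0 1]
M⁻¹ · (-15/2, -3)ᵀ = (5/2, 2)ᵀ

p = (5/2, 2)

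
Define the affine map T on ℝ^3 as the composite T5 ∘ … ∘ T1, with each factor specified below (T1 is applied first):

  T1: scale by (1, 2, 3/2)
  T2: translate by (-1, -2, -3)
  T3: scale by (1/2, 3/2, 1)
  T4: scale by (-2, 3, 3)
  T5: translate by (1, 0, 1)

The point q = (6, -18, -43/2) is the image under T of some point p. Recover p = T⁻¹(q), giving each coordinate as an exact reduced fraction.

T1 = [1 0 0 0; 0 2 0 0; 0 0 3/2 0; 0 0 0 1]
T2·T1 = [1 0 0 -1; 0 2 0 -2; 0 0 3/2 -3; 0 0 0 1]
T3·…·T1 = [1/2 0 0 -1/2; 0 3 0 -3; 0 0 3/2 -3; 0 0 0 1]
T4·…·T1 = [-1 0 0 1; 0 9 0 -9; 0 0 9/2 -9; 0 0 0 1]
T5·…·T1 = [-1 0 0 2; 0 9 0 -9; 0 0 9/2 -8; 0 0 0 1]
det M = -81/2; M⁻¹ = [-1 0 0 2; 0 1/9 0 1; 0 0 2/9 16/9; 0 0 0 1]
M⁻¹ · (6, -18, -43/2)ᵀ = (-4, -1, -3)ᵀ

p = (-4, -1, -3)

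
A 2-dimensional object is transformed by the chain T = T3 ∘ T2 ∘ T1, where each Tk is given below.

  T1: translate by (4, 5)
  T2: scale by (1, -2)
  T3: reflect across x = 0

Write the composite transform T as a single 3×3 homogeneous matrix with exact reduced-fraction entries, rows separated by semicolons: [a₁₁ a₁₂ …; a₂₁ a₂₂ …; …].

T1 = [1 0 4; 0 1 5; 0 0 1]
T2·T1 = [1 0 4; 0 -2 -10; 0 0 1]
T3·…·T1 = [-1 0 -4; 0 -2 -10; 0 0 1]

T = [-1 0 -4; 0 -2 -10; 0 0 1]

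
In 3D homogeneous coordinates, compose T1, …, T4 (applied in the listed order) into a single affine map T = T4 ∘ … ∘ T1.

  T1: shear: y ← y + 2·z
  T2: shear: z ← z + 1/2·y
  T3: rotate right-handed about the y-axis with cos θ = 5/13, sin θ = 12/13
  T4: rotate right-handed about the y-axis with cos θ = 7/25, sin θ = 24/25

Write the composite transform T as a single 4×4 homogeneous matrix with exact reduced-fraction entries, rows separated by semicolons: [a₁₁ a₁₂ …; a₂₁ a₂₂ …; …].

T = [-253/325 102/325 408/325 0; 0 1 2 0; -204/325 -253/650 -506/325 0; 0 0 0 1]

T1 = [1 0 0 0; 0 1 2 0; 0 0 1 0; 0 0 0 1]
T2·T1 = [1 0 0 0; 0 1 2 0; 0 1/2 2 0; 0 0 0 1]
T3·…·T1 = [5/13 6/13 24/13 0; 0 1 2 0; -12/13 5/26 10/13 0; 0 0 0 1]
T4·…·T1 = [-253/325 102/325 408/325 0; 0 1 2 0; -204/325 -253/650 -506/325 0; 0 0 0 1]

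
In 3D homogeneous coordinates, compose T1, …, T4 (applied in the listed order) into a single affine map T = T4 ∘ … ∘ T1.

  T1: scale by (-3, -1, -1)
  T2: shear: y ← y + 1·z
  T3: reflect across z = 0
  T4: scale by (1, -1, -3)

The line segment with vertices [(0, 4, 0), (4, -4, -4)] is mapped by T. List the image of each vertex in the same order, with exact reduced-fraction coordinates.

image vertices: (0, 4, 0), (-12, -8, 12)

T1 scale by (-3, -1, -1): (0, 4, 0) → (0, -4, 0); (4, -4, -4) → (-12, 4, 4)
T2 shear: y ← y + 1·z: (0, -4, 0) → (0, -4, 0); (-12, 4, 4) → (-12, 8, 4)
T3 reflect across z = 0: (0, -4, 0) → (0, -4, 0); (-12, 8, 4) → (-12, 8, -4)
T4 scale by (1, -1, -3): (0, -4, 0) → (0, 4, 0); (-12, 8, -4) → (-12, -8, 12)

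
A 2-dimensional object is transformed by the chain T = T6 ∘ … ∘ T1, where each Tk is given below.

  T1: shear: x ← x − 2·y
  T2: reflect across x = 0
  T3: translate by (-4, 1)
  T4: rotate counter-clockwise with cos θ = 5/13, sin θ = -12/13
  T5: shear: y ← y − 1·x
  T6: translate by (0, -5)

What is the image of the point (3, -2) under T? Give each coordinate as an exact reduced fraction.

T1 shear: x ← x − 2·y: (3, -2) → (7, -2)
T2 reflect across x = 0: (7, -2) → (-7, -2)
T3 translate by (-4, 1): (-7, -2) → (-11, -1)
T4 rotate counter-clockwise with cos θ = 5/13, sin θ = -12/13: (-11, -1) → (-67/13, 127/13)
T5 shear: y ← y − 1·x: (-67/13, 127/13) → (-67/13, 194/13)
T6 translate by (0, -5): (-67/13, 194/13) → (-67/13, 129/13)

T(p) = (-67/13, 129/13)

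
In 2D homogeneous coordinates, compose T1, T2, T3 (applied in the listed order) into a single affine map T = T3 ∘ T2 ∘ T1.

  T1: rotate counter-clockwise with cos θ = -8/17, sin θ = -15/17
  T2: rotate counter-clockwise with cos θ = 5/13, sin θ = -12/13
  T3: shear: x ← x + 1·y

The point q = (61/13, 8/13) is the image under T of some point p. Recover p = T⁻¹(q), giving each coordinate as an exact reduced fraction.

p = (-4, -1)

T1 = [-8/17 15/17 0; -15/17 -8/17 0; 0 0 1]
T2·T1 = [-220/221 -21/221 0; 21/221 -220/221 0; 0 0 1]
T3·…·T1 = [-199/221 -241/221 0; 21/221 -220/221 0; 0 0 1]
det M = 1; M⁻¹ = [-220/221 241/221 0; -21/221 -199/221 0; 0 0 1]
M⁻¹ · (61/13, 8/13)ᵀ = (-4, -1)ᵀ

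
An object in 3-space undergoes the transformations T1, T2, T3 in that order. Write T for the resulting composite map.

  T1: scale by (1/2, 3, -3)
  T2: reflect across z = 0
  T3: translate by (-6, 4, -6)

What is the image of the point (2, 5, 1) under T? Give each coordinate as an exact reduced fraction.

T1 scale by (1/2, 3, -3): (2, 5, 1) → (1, 15, -3)
T2 reflect across z = 0: (1, 15, -3) → (1, 15, 3)
T3 translate by (-6, 4, -6): (1, 15, 3) → (-5, 19, -3)

T(p) = (-5, 19, -3)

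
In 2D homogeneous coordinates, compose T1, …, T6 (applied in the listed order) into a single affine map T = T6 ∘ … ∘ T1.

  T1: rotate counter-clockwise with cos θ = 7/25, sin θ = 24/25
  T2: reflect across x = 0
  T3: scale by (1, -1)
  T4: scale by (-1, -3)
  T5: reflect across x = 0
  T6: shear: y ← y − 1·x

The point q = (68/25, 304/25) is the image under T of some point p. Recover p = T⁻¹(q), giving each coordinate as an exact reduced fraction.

p = (4, 4)

T1 = [7/25 -24/25 0; 24/25 7/25 0; 0 0 1]
T2·T1 = [-7/25 24/25 0; 24/25 7/25 0; 0 0 1]
T3·…·T1 = [-7/25 24/25 0; -24/25 -7/25 0; 0 0 1]
T4·…·T1 = [7/25 -24/25 0; 72/25 21/25 0; 0 0 1]
T5·…·T1 = [-7/25 24/25 0; 72/25 21/25 0; 0 0 1]
T6·…·T1 = [-7/25 24/25 0; 79/25 -3/25 0; 0 0 1]
det M = -3; M⁻¹ = [1/25 8/25 0; 79/75 7/75 0; 0 0 1]
M⁻¹ · (68/25, 304/25)ᵀ = (4, 4)ᵀ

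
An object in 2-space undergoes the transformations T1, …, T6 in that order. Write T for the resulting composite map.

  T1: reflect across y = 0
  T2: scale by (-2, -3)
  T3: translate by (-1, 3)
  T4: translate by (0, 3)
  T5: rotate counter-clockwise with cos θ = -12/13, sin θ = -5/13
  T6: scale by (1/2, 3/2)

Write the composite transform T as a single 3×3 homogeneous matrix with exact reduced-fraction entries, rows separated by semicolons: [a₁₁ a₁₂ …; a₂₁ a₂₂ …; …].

T1 = [1 0 0; 0 -1 0; 0 0 1]
T2·T1 = [-2 0 0; 0 3 0; 0 0 1]
T3·…·T1 = [-2 0 -1; 0 3 3; 0 0 1]
T4·…·T1 = [-2 0 -1; 0 3 6; 0 0 1]
T5·…·T1 = [24/13 15/13 42/13; 10/13 -36/13 -67/13; 0 0 1]
T6·…·T1 = [12/13 15/26 21/13; 15/13 -54/13 -201/26; 0 0 1]

T = [12/13 15/26 21/13; 15/13 -54/13 -201/26; 0 0 1]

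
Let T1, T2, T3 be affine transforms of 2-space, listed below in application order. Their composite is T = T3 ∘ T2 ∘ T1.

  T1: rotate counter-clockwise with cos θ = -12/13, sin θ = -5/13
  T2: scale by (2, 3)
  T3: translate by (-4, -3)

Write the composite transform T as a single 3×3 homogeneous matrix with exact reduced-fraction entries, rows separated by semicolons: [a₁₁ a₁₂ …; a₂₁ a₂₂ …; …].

T = [-24/13 10/13 -4; -15/13 -36/13 -3; 0 0 1]

T1 = [-12/13 5/13 0; -5/13 -12/13 0; 0 0 1]
T2·T1 = [-24/13 10/13 0; -15/13 -36/13 0; 0 0 1]
T3·…·T1 = [-24/13 10/13 -4; -15/13 -36/13 -3; 0 0 1]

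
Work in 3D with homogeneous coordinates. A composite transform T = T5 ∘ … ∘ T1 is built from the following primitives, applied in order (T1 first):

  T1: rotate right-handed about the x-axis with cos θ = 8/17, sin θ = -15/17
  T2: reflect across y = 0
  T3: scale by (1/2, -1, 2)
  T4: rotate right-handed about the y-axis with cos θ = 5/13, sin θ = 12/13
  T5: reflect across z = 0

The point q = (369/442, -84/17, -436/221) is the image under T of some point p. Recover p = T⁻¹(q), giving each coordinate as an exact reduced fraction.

T1 = [1 0 0 0; 0 8/17 15/17 0; 0 -15/17 8/17 0; 0 0 0 1]
T2·T1 = [1 0 0 0; 0 -8/17 -15/17 0; 0 -15/17 8/17 0; 0 0 0 1]
T3·…·T1 = [1/2 0 0 0; 0 8/17 15/17 0; 0 -30/17 16/17 0; 0 0 0 1]
T4·…·T1 = [5/26 -360/221 192/221 0; 0 8/17 15/17 0; -6/13 -150/221 80/221 0; 0 0 0 1]
T5·…·T1 = [5/26 -360/221 192/221 0; 0 8/17 15/17 0; 6/13 150/221 -80/221 0; 0 0 0 1]
det M = -1; M⁻¹ = [10/13 0 24/13 0; -90/221 8/17 75/442 0; 48/221 15/17 -20/221 0; 0 0 0 1]
M⁻¹ · (369/442, -84/17, -436/221)ᵀ = (-3, -3, -4)ᵀ

p = (-3, -3, -4)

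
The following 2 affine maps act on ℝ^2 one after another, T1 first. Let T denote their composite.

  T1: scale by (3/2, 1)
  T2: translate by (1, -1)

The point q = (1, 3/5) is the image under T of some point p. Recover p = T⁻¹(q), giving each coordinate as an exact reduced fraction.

T1 = [3/2 0 0; 0 1 0; 0 0 1]
T2·T1 = [3/2 0 1; 0 1 -1; 0 0 1]
det M = 3/2; M⁻¹ = [2/3 0 -2/3; 0 1 1; 0 0 1]
M⁻¹ · (1, 3/5)ᵀ = (0, 8/5)ᵀ

p = (0, 8/5)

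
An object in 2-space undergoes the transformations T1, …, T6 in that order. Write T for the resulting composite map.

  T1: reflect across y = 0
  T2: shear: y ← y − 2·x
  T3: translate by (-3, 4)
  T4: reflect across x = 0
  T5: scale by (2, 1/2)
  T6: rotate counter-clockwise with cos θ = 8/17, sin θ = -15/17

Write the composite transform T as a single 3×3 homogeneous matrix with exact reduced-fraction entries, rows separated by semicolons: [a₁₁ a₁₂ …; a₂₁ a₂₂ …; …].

T1 = [1 0 0; 0 -1 0; 0 0 1]
T2·T1 = [1 0 0; -2 -1 0; 0 0 1]
T3·…·T1 = [1 0 -3; -2 -1 4; 0 0 1]
T4·…·T1 = [-1 0 3; -2 -1 4; 0 0 1]
T5·…·T1 = [-2 0 6; -1 -1/2 2; 0 0 1]
T6·…·T1 = [-31/17 -15/34 78/17; 22/17 -4/17 -74/17; 0 0 1]

T = [-31/17 -15/34 78/17; 22/17 -4/17 -74/17; 0 0 1]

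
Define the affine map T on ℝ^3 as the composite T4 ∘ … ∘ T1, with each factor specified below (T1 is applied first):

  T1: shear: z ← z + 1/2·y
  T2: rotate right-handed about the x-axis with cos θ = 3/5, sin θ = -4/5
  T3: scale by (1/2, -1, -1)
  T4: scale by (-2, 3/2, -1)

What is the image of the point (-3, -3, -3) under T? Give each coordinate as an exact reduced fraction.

T(p) = (3, 81/10, -3/10)

T1 shear: z ← z + 1/2·y: (-3, -3, -3) → (-3, -3, -9/2)
T2 rotate right-handed about the x-axis with cos θ = 3/5, sin θ = -4/5: (-3, -3, -9/2) → (-3, -27/5, -3/10)
T3 scale by (1/2, -1, -1): (-3, -27/5, -3/10) → (-3/2, 27/5, 3/10)
T4 scale by (-2, 3/2, -1): (-3/2, 27/5, 3/10) → (3, 81/10, -3/10)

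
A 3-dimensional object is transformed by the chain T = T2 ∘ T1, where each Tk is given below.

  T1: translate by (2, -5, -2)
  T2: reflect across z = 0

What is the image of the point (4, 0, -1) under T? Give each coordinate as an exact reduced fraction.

T(p) = (6, -5, 3)

T1 translate by (2, -5, -2): (4, 0, -1) → (6, -5, -3)
T2 reflect across z = 0: (6, -5, -3) → (6, -5, 3)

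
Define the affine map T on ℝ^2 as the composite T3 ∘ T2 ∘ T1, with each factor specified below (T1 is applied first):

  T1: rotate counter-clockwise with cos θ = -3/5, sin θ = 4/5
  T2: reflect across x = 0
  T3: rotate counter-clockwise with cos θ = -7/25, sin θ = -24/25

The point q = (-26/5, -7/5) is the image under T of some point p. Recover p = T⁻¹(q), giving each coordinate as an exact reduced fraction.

p = (-2, 5)

T1 = [-3/5 -4/5 0; 4/5 -3/5 0; 0 0 1]
T2·T1 = [3/5 4/5 0; 4/5 -3/5 0; 0 0 1]
T3·…·T1 = [3/5 -4/5 0; -4/5 -3/5 0; 0 0 1]
det M = -1; M⁻¹ = [3/5 -4/5 0; -4/5 -3/5 0; 0 0 1]
M⁻¹ · (-26/5, -7/5)ᵀ = (-2, 5)ᵀ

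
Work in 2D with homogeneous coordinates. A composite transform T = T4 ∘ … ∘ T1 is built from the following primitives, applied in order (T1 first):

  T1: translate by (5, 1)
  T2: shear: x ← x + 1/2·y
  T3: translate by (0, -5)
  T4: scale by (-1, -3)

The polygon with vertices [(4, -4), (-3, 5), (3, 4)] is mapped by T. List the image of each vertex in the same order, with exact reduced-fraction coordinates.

image vertices: (-15/2, 24), (-5, -3), (-21/2, 0)

T1 translate by (5, 1): (4, -4) → (9, -3); (-3, 5) → (2, 6); (3, 4) → (8, 5)
T2 shear: x ← x + 1/2·y: (9, -3) → (15/2, -3); (2, 6) → (5, 6); (8, 5) → (21/2, 5)
T3 translate by (0, -5): (15/2, -3) → (15/2, -8); (5, 6) → (5, 1); (21/2, 5) → (21/2, 0)
T4 scale by (-1, -3): (15/2, -8) → (-15/2, 24); (5, 1) → (-5, -3); (21/2, 0) → (-21/2, 0)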